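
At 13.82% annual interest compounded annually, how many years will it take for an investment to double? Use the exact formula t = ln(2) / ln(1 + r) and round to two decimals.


Doubling condition: (1 + r)^t = 2
Take ln of both sides: t × ln(1 + r) = ln(2)
t = ln(2) / ln(1 + r)
t = 0.693147 / 0.129448
t = 5.35

t = ln(2) / ln(1 + r) = 5.35 years


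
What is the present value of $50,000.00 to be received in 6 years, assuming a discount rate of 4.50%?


Present value formula: PV = FV / (1 + r)^t
PV = $50,000.00 / (1 + 0.045)^6
PV = $50,000.00 / 1.302260
PV = $38,394.79

PV = FV / (1 + r)^t = $38,394.79


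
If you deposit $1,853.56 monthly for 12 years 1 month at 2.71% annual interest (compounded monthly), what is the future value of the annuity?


Future value of an ordinary annuity: FV = PMT × ((1 + r)^n − 1) / r
Monthly rate r = 0.0271/12 ≈ 0.00225833, n = 145
FV = $1,853.56 × ((1 + 0.0271/12)^145 − 1) / (0.0271/12)
FV = $1,853.56 × 171.332145
FV = $317,574.41

FV = PMT × ((1+r)^n - 1)/r = $317,574.41


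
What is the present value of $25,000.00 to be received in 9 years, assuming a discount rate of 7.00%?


Present value formula: PV = FV / (1 + r)^t
PV = $25,000.00 / (1 + 0.07)^9
PV = $25,000.00 / 1.8384592
PV = $13,598.34

PV = FV / (1 + r)^t = $13,598.34


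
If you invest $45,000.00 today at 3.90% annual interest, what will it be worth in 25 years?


Future value formula: FV = PV × (1 + r)^t
FV = $45,000.00 × (1 + 0.039)^25
FV = $45,000.00 × 2.6024877
FV = $117,111.95

FV = PV × (1 + r)^t = $117,111.95


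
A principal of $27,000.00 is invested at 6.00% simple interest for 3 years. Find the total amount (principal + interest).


Total amount formula: A = P(1 + rt) = P + P·r·t
Interest: I = P × r × t = $27,000.00 × 0.06 × 3 = $4,860.00
A = P + I = $27,000.00 + $4,860.00 = $31,860.00

A = P + I = P(1 + rt) = $31,860.00


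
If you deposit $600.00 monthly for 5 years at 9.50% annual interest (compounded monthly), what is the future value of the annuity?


Future value of an ordinary annuity: FV = PMT × ((1 + r)^n − 1) / r
Monthly rate r = 0.095/12 ≈ 0.00791667, n = 60
FV = $600.00 × ((1 + 0.095/12)^60 − 1) / (0.095/12)
FV = $600.00 × 76.422249
FV = $45,853.35

FV = PMT × ((1+r)^n - 1)/r = $45,853.35


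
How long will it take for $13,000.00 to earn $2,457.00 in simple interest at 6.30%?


Rearrange the simple interest formula for t:
I = P × r × t  ⇒  t = I / (P × r)
t = $2,457.00 / ($13,000.00 × 0.063)
t = 3

t = I/(P×r) = 3 years


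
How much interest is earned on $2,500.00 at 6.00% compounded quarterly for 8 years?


Compound interest earned = final amount − principal.
A = P(1 + r/n)^(nt) = $2,500.00 × (1 + 0.06/4)^(4 × 8) = $4,025.81
Interest = A − P = $4,025.81 − $2,500.00 = $1,525.81

Interest = A - P = $1,525.81


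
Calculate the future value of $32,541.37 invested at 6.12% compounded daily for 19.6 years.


Compound interest formula: A = P(1 + r/n)^(nt)
A = $32,541.37 × (1 + 0.0612/365)^(365 × 19.6)
Growth factor: (1 + 0.0612/365)^7154 = 3.318190
A = $32,541.37 × 3.318190
A = $107,978.45

A = P(1 + r/n)^(nt) = $107,978.45


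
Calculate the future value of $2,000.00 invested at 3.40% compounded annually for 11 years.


Compound interest formula: A = P(1 + r/n)^(nt)
A = $2,000.00 × (1 + 0.034/1)^(1 × 11)
Growth factor: (1 + 0.034/1)^11 = 1.444528
A = $2,000.00 × 1.444528
A = $2,889.06

A = P(1 + r/n)^(nt) = $2,889.06


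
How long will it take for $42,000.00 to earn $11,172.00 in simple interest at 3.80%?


Rearrange the simple interest formula for t:
I = P × r × t  ⇒  t = I / (P × r)
t = $11,172.00 / ($42,000.00 × 0.038)
t = 7

t = I/(P×r) = 7 years


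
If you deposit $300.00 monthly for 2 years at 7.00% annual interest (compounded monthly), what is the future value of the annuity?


Future value of an ordinary annuity: FV = PMT × ((1 + r)^n − 1) / r
Monthly rate r = 0.07/12 ≈ 0.00583333, n = 24
FV = $300.00 × ((1 + 0.07/12)^24 − 1) / (0.07/12)
FV = $300.00 × 25.681032
FV = $7,704.31

FV = PMT × ((1+r)^n - 1)/r = $7,704.31


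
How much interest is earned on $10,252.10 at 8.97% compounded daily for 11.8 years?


Compound interest earned = final amount − principal.
A = P(1 + r/n)^(nt) = $10,252.10 × (1 + 0.0897/365)^(365 × 11.8) = $29,541.99
Interest = A − P = $29,541.99 − $10,252.10 = $19,289.89

Interest = A - P = $19,289.89


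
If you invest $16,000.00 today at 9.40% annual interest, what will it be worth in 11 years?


Future value formula: FV = PV × (1 + r)^t
FV = $16,000.00 × (1 + 0.094)^11
FV = $16,000.00 × 2.686523
FV = $42,984.37

FV = PV × (1 + r)^t = $42,984.37


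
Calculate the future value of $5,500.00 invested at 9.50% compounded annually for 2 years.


Compound interest formula: A = P(1 + r/n)^(nt)
A = $5,500.00 × (1 + 0.095/1)^(1 × 2)
Growth factor: (1 + 0.095/1)^2 = 1.199025
A = $5,500.00 × 1.199025
A = $6,594.64

A = P(1 + r/n)^(nt) = $6,594.64


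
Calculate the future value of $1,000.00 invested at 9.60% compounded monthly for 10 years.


Compound interest formula: A = P(1 + r/n)^(nt)
A = $1,000.00 × (1 + 0.096/12)^(12 × 10)
Growth factor: (1 + 0.096/12)^120 = 2.601740
A = $1,000.00 × 2.601740
A = $2,601.74

A = P(1 + r/n)^(nt) = $2,601.74


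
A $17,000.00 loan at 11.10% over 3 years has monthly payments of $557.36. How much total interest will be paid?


Total paid over the life of the loan = PMT × n.
Total paid = $557.36 × 36 = $20,064.96
Total interest = total paid − principal = $20,064.96 − $17,000.00 = $3,064.96

Total interest = (PMT × n) - PV = $3,064.96


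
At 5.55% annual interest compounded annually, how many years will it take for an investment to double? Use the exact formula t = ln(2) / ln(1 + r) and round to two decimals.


Doubling condition: (1 + r)^t = 2
Take ln of both sides: t × ln(1 + r) = ln(2)
t = ln(2) / ln(1 + r)
t = 0.693147 / 0.054015
t = 12.83

t = ln(2) / ln(1 + r) = 12.83 years


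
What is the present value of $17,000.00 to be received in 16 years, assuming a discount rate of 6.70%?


Present value formula: PV = FV / (1 + r)^t
PV = $17,000.00 / (1 + 0.067)^16
PV = $17,000.00 / 2.822479
PV = $6,023.07

PV = FV / (1 + r)^t = $6,023.07


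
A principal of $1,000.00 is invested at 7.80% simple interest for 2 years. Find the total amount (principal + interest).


Total amount formula: A = P(1 + rt) = P + P·r·t
Interest: I = P × r × t = $1,000.00 × 0.078 × 2 = $156.00
A = P + I = $1,000.00 + $156.00 = $1,156.00

A = P + I = P(1 + rt) = $1,156.00


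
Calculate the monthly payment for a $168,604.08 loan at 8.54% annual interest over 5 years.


Loan payment formula: PMT = PV × r / (1 − (1 + r)^(−n))
Monthly rate r = 0.0854/12 ≈ 0.00711667, n = 60 months
Denominator: 1 − (1 + 0.0854/12)^(−60) = 0.346549
PMT = $168,604.08 × (0.0854/12) / 0.346549
PMT = $3,462.42 per month

PMT = PV × r / (1-(1+r)^(-n)) = $3,462.42/month


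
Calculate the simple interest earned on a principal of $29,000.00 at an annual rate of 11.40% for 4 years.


Simple interest formula: I = P × r × t
I = $29,000.00 × 0.114 × 4
I = $13,224.00

I = P × r × t = $13,224.00


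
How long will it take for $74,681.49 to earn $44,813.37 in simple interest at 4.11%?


Rearrange the simple interest formula for t:
I = P × r × t  ⇒  t = I / (P × r)
t = $44,813.37 / ($74,681.49 × 0.0411)
t = 14.6

t = I/(P×r) = 14.6 years


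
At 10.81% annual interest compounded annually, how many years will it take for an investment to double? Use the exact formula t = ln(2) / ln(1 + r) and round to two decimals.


Doubling condition: (1 + r)^t = 2
Take ln of both sides: t × ln(1 + r) = ln(2)
t = ln(2) / ln(1 + r)
t = 0.693147 / 0.102647
t = 6.75

t = ln(2) / ln(1 + r) = 6.75 years


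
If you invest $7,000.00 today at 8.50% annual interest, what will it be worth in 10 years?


Future value formula: FV = PV × (1 + r)^t
FV = $7,000.00 × (1 + 0.085)^10
FV = $7,000.00 × 2.260983
FV = $15,826.88

FV = PV × (1 + r)^t = $15,826.88


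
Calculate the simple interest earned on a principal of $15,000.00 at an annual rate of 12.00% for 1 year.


Simple interest formula: I = P × r × t
I = $15,000.00 × 0.12 × 1
I = $1,800.00

I = P × r × t = $1,800.00


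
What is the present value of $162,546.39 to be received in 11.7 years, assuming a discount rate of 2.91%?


Present value formula: PV = FV / (1 + r)^t
PV = $162,546.39 / (1 + 0.0291)^11.7
PV = $162,546.39 / 1.3987937
PV = $116,204.69

PV = FV / (1 + r)^t = $116,204.69


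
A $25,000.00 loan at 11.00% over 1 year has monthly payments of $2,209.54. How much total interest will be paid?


Total paid over the life of the loan = PMT × n.
Total paid = $2,209.54 × 12 = $26,514.48
Total interest = total paid − principal = $26,514.48 − $25,000.00 = $1,514.48

Total interest = (PMT × n) - PV = $1,514.48


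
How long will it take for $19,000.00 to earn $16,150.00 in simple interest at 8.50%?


Rearrange the simple interest formula for t:
I = P × r × t  ⇒  t = I / (P × r)
t = $16,150.00 / ($19,000.00 × 0.085)
t = 10

t = I/(P×r) = 10 years


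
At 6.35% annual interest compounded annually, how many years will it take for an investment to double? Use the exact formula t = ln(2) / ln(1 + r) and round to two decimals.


Doubling condition: (1 + r)^t = 2
Take ln of both sides: t × ln(1 + r) = ln(2)
t = ln(2) / ln(1 + r)
t = 0.693147 / 0.061565
t = 11.26

t = ln(2) / ln(1 + r) = 11.26 years


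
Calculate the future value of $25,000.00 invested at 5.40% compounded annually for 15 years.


Compound interest formula: A = P(1 + r/n)^(nt)
A = $25,000.00 × (1 + 0.054/1)^(1 × 15)
Growth factor: (1 + 0.054/1)^15 = 2.2009449
A = $25,000.00 × 2.2009449
A = $55,023.62

A = P(1 + r/n)^(nt) = $55,023.62


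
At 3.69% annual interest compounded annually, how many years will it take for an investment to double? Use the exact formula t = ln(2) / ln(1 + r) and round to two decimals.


Doubling condition: (1 + r)^t = 2
Take ln of both sides: t × ln(1 + r) = ln(2)
t = ln(2) / ln(1 + r)
t = 0.693147 / 0.036235
t = 19.13

t = ln(2) / ln(1 + r) = 19.13 years


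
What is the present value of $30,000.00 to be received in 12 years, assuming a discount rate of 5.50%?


Present value formula: PV = FV / (1 + r)^t
PV = $30,000.00 / (1 + 0.055)^12
PV = $30,000.00 / 1.901207
PV = $15,779.45

PV = FV / (1 + r)^t = $15,779.45


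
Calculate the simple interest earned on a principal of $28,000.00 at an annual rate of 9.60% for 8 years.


Simple interest formula: I = P × r × t
I = $28,000.00 × 0.096 × 8
I = $21,504.00

I = P × r × t = $21,504.00


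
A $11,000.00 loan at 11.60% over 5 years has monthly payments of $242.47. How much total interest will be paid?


Total paid over the life of the loan = PMT × n.
Total paid = $242.47 × 60 = $14,548.20
Total interest = total paid − principal = $14,548.20 − $11,000.00 = $3,548.20

Total interest = (PMT × n) - PV = $3,548.20


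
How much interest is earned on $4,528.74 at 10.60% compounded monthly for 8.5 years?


Compound interest earned = final amount − principal.
A = P(1 + r/n)^(nt) = $4,528.74 × (1 + 0.106/12)^(12 × 8.5) = $11,106.02
Interest = A − P = $11,106.02 − $4,528.74 = $6,577.28

Interest = A - P = $6,577.28


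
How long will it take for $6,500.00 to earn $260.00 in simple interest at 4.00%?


Rearrange the simple interest formula for t:
I = P × r × t  ⇒  t = I / (P × r)
t = $260.00 / ($6,500.00 × 0.04)
t = 1

t = I/(P×r) = 1 year


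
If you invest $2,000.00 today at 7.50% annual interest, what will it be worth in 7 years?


Future value formula: FV = PV × (1 + r)^t
FV = $2,000.00 × (1 + 0.075)^7
FV = $2,000.00 × 1.659049
FV = $3,318.10

FV = PV × (1 + r)^t = $3,318.10


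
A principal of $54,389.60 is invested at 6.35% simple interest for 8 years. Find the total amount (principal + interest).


Total amount formula: A = P(1 + rt) = P + P·r·t
Interest: I = P × r × t = $54,389.60 × 0.0635 × 8 = $27,629.92
A = P + I = $54,389.60 + $27,629.92 = $82,019.52

A = P + I = P(1 + rt) = $82,019.52


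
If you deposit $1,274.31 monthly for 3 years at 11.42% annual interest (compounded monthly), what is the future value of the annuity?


Future value of an ordinary annuity: FV = PMT × ((1 + r)^n − 1) / r
Monthly rate r = 0.1142/12 ≈ 0.00951667, n = 36
FV = $1,274.31 × ((1 + 0.1142/12)^36 − 1) / (0.1142/12)
FV = $1,274.31 × 42.6961686
FV = $54,408.15

FV = PMT × ((1+r)^n - 1)/r = $54,408.15


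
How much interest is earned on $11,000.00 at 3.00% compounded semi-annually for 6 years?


Compound interest earned = final amount − principal.
A = P(1 + r/n)^(nt) = $11,000.00 × (1 + 0.03/2)^(2 × 6) = $13,151.80
Interest = A − P = $13,151.80 − $11,000.00 = $2,151.80

Interest = A - P = $2,151.80


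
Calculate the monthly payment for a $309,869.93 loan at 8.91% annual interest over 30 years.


Loan payment formula: PMT = PV × r / (1 − (1 + r)^(−n))
Monthly rate r = 0.0891/12 = 0.007425, n = 360 months
Denominator: 1 − (1 + 0.0891/12)^(−360) = 0.930270
PMT = $309,869.93 × (0.0891/12) / 0.930270
PMT = $2,473.24 per month

PMT = PV × r / (1-(1+r)^(-n)) = $2,473.24/month


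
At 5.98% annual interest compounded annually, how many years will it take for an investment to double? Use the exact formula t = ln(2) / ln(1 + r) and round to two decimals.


Doubling condition: (1 + r)^t = 2
Take ln of both sides: t × ln(1 + r) = ln(2)
t = ln(2) / ln(1 + r)
t = 0.693147 / 0.058080
t = 11.93

t = ln(2) / ln(1 + r) = 11.93 years


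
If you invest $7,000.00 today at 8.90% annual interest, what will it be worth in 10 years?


Future value formula: FV = PV × (1 + r)^t
FV = $7,000.00 × (1 + 0.089)^10
FV = $7,000.00 × 2.345734
FV = $16,420.14

FV = PV × (1 + r)^t = $16,420.14


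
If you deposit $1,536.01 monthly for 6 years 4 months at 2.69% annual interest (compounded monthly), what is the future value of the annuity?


Future value of an ordinary annuity: FV = PMT × ((1 + r)^n − 1) / r
Monthly rate r = 0.0269/12 ≈ 0.00224167, n = 76
FV = $1,536.01 × ((1 + 0.0269/12)^76 − 1) / (0.0269/12)
FV = $1,536.01 × 82.756944
FV = $127,115.49

FV = PMT × ((1+r)^n - 1)/r = $127,115.49


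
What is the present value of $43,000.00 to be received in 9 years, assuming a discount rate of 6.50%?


Present value formula: PV = FV / (1 + r)^t
PV = $43,000.00 / (1 + 0.065)^9
PV = $43,000.00 / 1.762570
PV = $24,396.19

PV = FV / (1 + r)^t = $24,396.19


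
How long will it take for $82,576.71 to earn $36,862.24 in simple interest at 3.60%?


Rearrange the simple interest formula for t:
I = P × r × t  ⇒  t = I / (P × r)
t = $36,862.24 / ($82,576.71 × 0.036)
t = 12.4

t = I/(P×r) = 12.4 years


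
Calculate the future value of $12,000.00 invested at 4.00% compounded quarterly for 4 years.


Compound interest formula: A = P(1 + r/n)^(nt)
A = $12,000.00 × (1 + 0.04/4)^(4 × 4)
Growth factor: (1 + 0.04/4)^16 = 1.1725786
A = $12,000.00 × 1.1725786
A = $14,070.94

A = P(1 + r/n)^(nt) = $14,070.94


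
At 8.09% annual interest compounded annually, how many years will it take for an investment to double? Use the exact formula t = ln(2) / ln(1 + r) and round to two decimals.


Doubling condition: (1 + r)^t = 2
Take ln of both sides: t × ln(1 + r) = ln(2)
t = ln(2) / ln(1 + r)
t = 0.693147 / 0.077794
t = 8.91

t = ln(2) / ln(1 + r) = 8.91 years


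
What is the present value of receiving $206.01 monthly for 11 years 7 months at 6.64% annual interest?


Present value of an ordinary annuity: PV = PMT × (1 − (1 + r)^(−n)) / r
Monthly rate r = 0.0664/12 ≈ 0.00553333, n = 139
PV = $206.01 × (1 − (1 + 0.0664/12)^(−139)) / (0.0664/12)
PV = $206.01 × 96.795532
PV = $19,940.85

PV = PMT × (1-(1+r)^(-n))/r = $19,940.85


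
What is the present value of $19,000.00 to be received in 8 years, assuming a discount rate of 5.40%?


Present value formula: PV = FV / (1 + r)^t
PV = $19,000.00 / (1 + 0.054)^8
PV = $19,000.00 / 1.523088
PV = $12,474.66

PV = FV / (1 + r)^t = $12,474.66


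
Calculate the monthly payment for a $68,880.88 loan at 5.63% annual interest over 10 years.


Loan payment formula: PMT = PV × r / (1 − (1 + r)^(−n))
Monthly rate r = 0.0563/12 ≈ 0.00469167, n = 120 months
Denominator: 1 − (1 + 0.0563/12)^(−120) = 0.429752
PMT = $68,880.88 × (0.0563/12) / 0.429752
PMT = $751.98 per month

PMT = PV × r / (1-(1+r)^(-n)) = $751.98/month


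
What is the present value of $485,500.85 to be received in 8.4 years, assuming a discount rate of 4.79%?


Present value formula: PV = FV / (1 + r)^t
PV = $485,500.85 / (1 + 0.0479)^8.4
PV = $485,500.85 / 1.48144884
PV = $327,720.29

PV = FV / (1 + r)^t = $327,720.29


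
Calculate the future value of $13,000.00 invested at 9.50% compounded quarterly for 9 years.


Compound interest formula: A = P(1 + r/n)^(nt)
A = $13,000.00 × (1 + 0.095/4)^(4 × 9)
Growth factor: (1 + 0.095/4)^36 = 2.327989
A = $13,000.00 × 2.327989
A = $30,263.86

A = P(1 + r/n)^(nt) = $30,263.86


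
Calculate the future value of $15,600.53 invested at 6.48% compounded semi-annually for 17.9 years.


Compound interest formula: A = P(1 + r/n)^(nt)
A = $15,600.53 × (1 + 0.0648/2)^(2 × 17.9)
Growth factor: (1 + 0.0648/2)^35.8 = 3.1315421
A = $15,600.53 × 3.1315421
A = $48,853.72

A = P(1 + r/n)^(nt) = $48,853.72


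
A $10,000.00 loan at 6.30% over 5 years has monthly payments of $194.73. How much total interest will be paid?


Total paid over the life of the loan = PMT × n.
Total paid = $194.73 × 60 = $11,683.80
Total interest = total paid − principal = $11,683.80 − $10,000.00 = $1,683.80

Total interest = (PMT × n) - PV = $1,683.80


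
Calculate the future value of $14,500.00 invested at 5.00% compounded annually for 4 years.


Compound interest formula: A = P(1 + r/n)^(nt)
A = $14,500.00 × (1 + 0.05/1)^(1 × 4)
Growth factor: (1 + 0.05/1)^4 = 1.215506
A = $14,500.00 × 1.215506
A = $17,624.84

A = P(1 + r/n)^(nt) = $17,624.84


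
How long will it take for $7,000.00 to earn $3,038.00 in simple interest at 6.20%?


Rearrange the simple interest formula for t:
I = P × r × t  ⇒  t = I / (P × r)
t = $3,038.00 / ($7,000.00 × 0.062)
t = 7

t = I/(P×r) = 7 years


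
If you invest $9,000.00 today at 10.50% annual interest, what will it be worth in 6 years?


Future value formula: FV = PV × (1 + r)^t
FV = $9,000.00 × (1 + 0.105)^6
FV = $9,000.00 × 1.820429
FV = $16,383.86

FV = PV × (1 + r)^t = $16,383.86


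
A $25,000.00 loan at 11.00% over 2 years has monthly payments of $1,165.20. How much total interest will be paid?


Total paid over the life of the loan = PMT × n.
Total paid = $1,165.20 × 24 = $27,964.80
Total interest = total paid − principal = $27,964.80 − $25,000.00 = $2,964.80

Total interest = (PMT × n) - PV = $2,964.80


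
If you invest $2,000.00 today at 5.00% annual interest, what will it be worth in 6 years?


Future value formula: FV = PV × (1 + r)^t
FV = $2,000.00 × (1 + 0.05)^6
FV = $2,000.00 × 1.340096
FV = $2,680.19

FV = PV × (1 + r)^t = $2,680.19


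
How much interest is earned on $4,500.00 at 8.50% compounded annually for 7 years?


Compound interest earned = final amount − principal.
A = P(1 + r/n)^(nt) = $4,500.00 × (1 + 0.085/1)^(1 × 7) = $7,965.64
Interest = A − P = $7,965.64 − $4,500.00 = $3,465.64

Interest = A - P = $3,465.64


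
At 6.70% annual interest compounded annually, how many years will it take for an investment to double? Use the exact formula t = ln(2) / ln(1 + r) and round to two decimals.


Doubling condition: (1 + r)^t = 2
Take ln of both sides: t × ln(1 + r) = ln(2)
t = ln(2) / ln(1 + r)
t = 0.693147 / 0.064851
t = 10.69

t = ln(2) / ln(1 + r) = 10.69 years


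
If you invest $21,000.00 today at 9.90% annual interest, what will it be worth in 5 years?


Future value formula: FV = PV × (1 + r)^t
FV = $21,000.00 × (1 + 0.099)^5
FV = $21,000.00 × 1.603203
FV = $33,667.26

FV = PV × (1 + r)^t = $33,667.26


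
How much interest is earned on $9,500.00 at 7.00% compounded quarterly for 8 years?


Compound interest earned = final amount − principal.
A = P(1 + r/n)^(nt) = $9,500.00 × (1 + 0.07/4)^(4 × 8) = $16,551.03
Interest = A − P = $16,551.03 − $9,500.00 = $7,051.03

Interest = A - P = $7,051.03


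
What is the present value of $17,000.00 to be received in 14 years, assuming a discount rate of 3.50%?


Present value formula: PV = FV / (1 + r)^t
PV = $17,000.00 / (1 + 0.035)^14
PV = $17,000.00 / 1.618695
PV = $10,502.29

PV = FV / (1 + r)^t = $10,502.29


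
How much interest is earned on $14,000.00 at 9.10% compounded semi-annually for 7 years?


Compound interest earned = final amount − principal.
A = P(1 + r/n)^(nt) = $14,000.00 × (1 + 0.091/2)^(2 × 7) = $26,101.45
Interest = A − P = $26,101.45 − $14,000.00 = $12,101.45

Interest = A - P = $12,101.45


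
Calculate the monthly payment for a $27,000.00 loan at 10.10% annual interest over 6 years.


Loan payment formula: PMT = PV × r / (1 − (1 + r)^(−n))
Monthly rate r = 0.101/12 ≈ 0.00841667, n = 72 months
Denominator: 1 − (1 + 0.101/12)^(−72) = 0.453086
PMT = $27,000.00 × (0.101/12) / 0.453086
PMT = $501.56 per month

PMT = PV × r / (1-(1+r)^(-n)) = $501.56/month


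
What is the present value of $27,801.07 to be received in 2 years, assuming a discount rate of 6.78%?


Present value formula: PV = FV / (1 + r)^t
PV = $27,801.07 / (1 + 0.0678)^2
PV = $27,801.07 / 1.140197
PV = $24,382.69

PV = FV / (1 + r)^t = $24,382.69


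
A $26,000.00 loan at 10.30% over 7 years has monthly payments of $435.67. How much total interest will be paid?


Total paid over the life of the loan = PMT × n.
Total paid = $435.67 × 84 = $36,596.28
Total interest = total paid − principal = $36,596.28 − $26,000.00 = $10,596.28

Total interest = (PMT × n) - PV = $10,596.28


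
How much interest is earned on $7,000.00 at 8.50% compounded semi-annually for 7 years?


Compound interest earned = final amount − principal.
A = P(1 + r/n)^(nt) = $7,000.00 × (1 + 0.085/2)^(2 × 7) = $12,536.11
Interest = A − P = $12,536.11 − $7,000.00 = $5,536.11

Interest = A - P = $5,536.11


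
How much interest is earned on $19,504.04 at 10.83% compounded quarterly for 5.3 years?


Compound interest earned = final amount − principal.
A = P(1 + r/n)^(nt) = $19,504.04 × (1 + 0.1083/4)^(4 × 5.3) = $34,362.94
Interest = A − P = $34,362.94 − $19,504.04 = $14,858.90

Interest = A - P = $14,858.90


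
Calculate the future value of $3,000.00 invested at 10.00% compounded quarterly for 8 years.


Compound interest formula: A = P(1 + r/n)^(nt)
A = $3,000.00 × (1 + 0.1/4)^(4 × 8)
Growth factor: (1 + 0.1/4)^32 = 2.203757
A = $3,000.00 × 2.203757
A = $6,611.27

A = P(1 + r/n)^(nt) = $6,611.27


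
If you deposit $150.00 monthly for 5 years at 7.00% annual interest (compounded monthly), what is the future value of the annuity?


Future value of an ordinary annuity: FV = PMT × ((1 + r)^n − 1) / r
Monthly rate r = 0.07/12 ≈ 0.00583333, n = 60
FV = $150.00 × ((1 + 0.07/12)^60 − 1) / (0.07/12)
FV = $150.00 × 71.592902
FV = $10,738.94

FV = PMT × ((1+r)^n - 1)/r = $10,738.94


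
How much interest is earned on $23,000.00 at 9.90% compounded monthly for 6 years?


Compound interest earned = final amount − principal.
A = P(1 + r/n)^(nt) = $23,000.00 × (1 + 0.099/12)^(12 × 6) = $41,556.64
Interest = A − P = $41,556.64 − $23,000.00 = $18,556.64

Interest = A - P = $18,556.64


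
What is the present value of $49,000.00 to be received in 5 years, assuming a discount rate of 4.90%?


Present value formula: PV = FV / (1 + r)^t
PV = $49,000.00 / (1 + 0.049)^5
PV = $49,000.00 / 1.2702156
PV = $38,576.13

PV = FV / (1 + r)^t = $38,576.13


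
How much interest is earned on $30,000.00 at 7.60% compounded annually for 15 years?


Compound interest earned = final amount − principal.
A = P(1 + r/n)^(nt) = $30,000.00 × (1 + 0.076/1)^(1 × 15) = $90,013.02
Interest = A − P = $90,013.02 − $30,000.00 = $60,013.02

Interest = A - P = $60,013.02


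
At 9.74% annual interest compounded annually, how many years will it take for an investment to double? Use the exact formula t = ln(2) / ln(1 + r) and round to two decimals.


Doubling condition: (1 + r)^t = 2
Take ln of both sides: t × ln(1 + r) = ln(2)
t = ln(2) / ln(1 + r)
t = 0.693147 / 0.092944
t = 7.46

t = ln(2) / ln(1 + r) = 7.46 years


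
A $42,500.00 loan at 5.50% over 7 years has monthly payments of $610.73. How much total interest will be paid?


Total paid over the life of the loan = PMT × n.
Total paid = $610.73 × 84 = $51,301.32
Total interest = total paid − principal = $51,301.32 − $42,500.00 = $8,801.32

Total interest = (PMT × n) - PV = $8,801.32


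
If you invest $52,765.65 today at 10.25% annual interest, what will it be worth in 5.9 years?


Future value formula: FV = PV × (1 + r)^t
FV = $52,765.65 × (1 + 0.1025)^5.9
FV = $52,765.65 × 1.7784175
FV = $93,839.36

FV = PV × (1 + r)^t = $93,839.36


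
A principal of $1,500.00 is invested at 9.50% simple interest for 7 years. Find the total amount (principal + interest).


Total amount formula: A = P(1 + rt) = P + P·r·t
Interest: I = P × r × t = $1,500.00 × 0.095 × 7 = $997.50
A = P + I = $1,500.00 + $997.50 = $2,497.50

A = P + I = P(1 + rt) = $2,497.50


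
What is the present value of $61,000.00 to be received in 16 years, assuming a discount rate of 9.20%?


Present value formula: PV = FV / (1 + r)^t
PV = $61,000.00 / (1 + 0.092)^16
PV = $61,000.00 / 4.088483
PV = $14,919.96

PV = FV / (1 + r)^t = $14,919.96


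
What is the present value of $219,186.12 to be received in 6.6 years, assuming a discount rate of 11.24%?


Present value formula: PV = FV / (1 + r)^t
PV = $219,186.12 / (1 + 0.1124)^6.6
PV = $219,186.12 / 2.0198656
PV = $108,515.20

PV = FV / (1 + r)^t = $108,515.20


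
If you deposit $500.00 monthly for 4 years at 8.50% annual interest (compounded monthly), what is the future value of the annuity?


Future value of an ordinary annuity: FV = PMT × ((1 + r)^n − 1) / r
Monthly rate r = 0.085/12 ≈ 0.00708333, n = 48
FV = $500.00 × ((1 + 0.085/12)^48 − 1) / (0.085/12)
FV = $500.00 × 56.931495
FV = $28,465.75

FV = PMT × ((1+r)^n - 1)/r = $28,465.75


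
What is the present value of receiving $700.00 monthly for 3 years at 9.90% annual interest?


Present value of an ordinary annuity: PV = PMT × (1 − (1 + r)^(−n)) / r
Monthly rate r = 0.099/12 = 0.00825, n = 36
PV = $700.00 × (1 − (1 + 0.099/12)^(−36)) / (0.099/12)
PV = $700.00 × 31.036375
PV = $21,725.46

PV = PMT × (1-(1+r)^(-n))/r = $21,725.46


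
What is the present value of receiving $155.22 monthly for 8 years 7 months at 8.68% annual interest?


Present value of an ordinary annuity: PV = PMT × (1 − (1 + r)^(−n)) / r
Monthly rate r = 0.0868/12 ≈ 0.00723333, n = 103
PV = $155.22 × (1 − (1 + 0.0868/12)^(−103)) / (0.0868/12)
PV = $155.22 × 72.443337
PV = $11,244.65

PV = PMT × (1-(1+r)^(-n))/r = $11,244.65


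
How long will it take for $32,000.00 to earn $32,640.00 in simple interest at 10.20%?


Rearrange the simple interest formula for t:
I = P × r × t  ⇒  t = I / (P × r)
t = $32,640.00 / ($32,000.00 × 0.102)
t = 10

t = I/(P×r) = 10 years


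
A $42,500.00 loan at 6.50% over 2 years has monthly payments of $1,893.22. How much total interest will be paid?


Total paid over the life of the loan = PMT × n.
Total paid = $1,893.22 × 24 = $45,437.28
Total interest = total paid − principal = $45,437.28 − $42,500.00 = $2,937.28

Total interest = (PMT × n) - PV = $2,937.28


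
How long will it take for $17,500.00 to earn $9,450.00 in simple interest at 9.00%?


Rearrange the simple interest formula for t:
I = P × r × t  ⇒  t = I / (P × r)
t = $9,450.00 / ($17,500.00 × 0.09)
t = 6

t = I/(P×r) = 6 years


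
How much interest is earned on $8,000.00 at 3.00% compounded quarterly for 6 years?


Compound interest earned = final amount − principal.
A = P(1 + r/n)^(nt) = $8,000.00 × (1 + 0.03/4)^(4 × 6) = $9,571.31
Interest = A − P = $9,571.31 − $8,000.00 = $1,571.31

Interest = A - P = $1,571.31


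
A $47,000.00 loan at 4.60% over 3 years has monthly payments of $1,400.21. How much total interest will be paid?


Total paid over the life of the loan = PMT × n.
Total paid = $1,400.21 × 36 = $50,407.56
Total interest = total paid − principal = $50,407.56 − $47,000.00 = $3,407.56

Total interest = (PMT × n) - PV = $3,407.56


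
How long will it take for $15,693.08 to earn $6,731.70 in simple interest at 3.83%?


Rearrange the simple interest formula for t:
I = P × r × t  ⇒  t = I / (P × r)
t = $6,731.70 / ($15,693.08 × 0.0383)
t = 11.2

t = I/(P×r) = 11.2 years


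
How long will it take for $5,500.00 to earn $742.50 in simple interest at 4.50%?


Rearrange the simple interest formula for t:
I = P × r × t  ⇒  t = I / (P × r)
t = $742.50 / ($5,500.00 × 0.045)
t = 3

t = I/(P×r) = 3 years


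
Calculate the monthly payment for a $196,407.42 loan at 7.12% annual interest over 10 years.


Loan payment formula: PMT = PV × r / (1 − (1 + r)^(−n))
Monthly rate r = 0.0712/12 ≈ 0.00593333, n = 120 months
Denominator: 1 − (1 + 0.0712/12)^(−120) = 0.508305
PMT = $196,407.42 × (0.0712/12) / 0.508305
PMT = $2,292.62 per month

PMT = PV × r / (1-(1+r)^(-n)) = $2,292.62/month


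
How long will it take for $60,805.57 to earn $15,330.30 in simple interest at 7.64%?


Rearrange the simple interest formula for t:
I = P × r × t  ⇒  t = I / (P × r)
t = $15,330.30 / ($60,805.57 × 0.0764)
t = 3.3

t = I/(P×r) = 3.3 years


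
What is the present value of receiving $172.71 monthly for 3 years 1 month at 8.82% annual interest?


Present value of an ordinary annuity: PV = PMT × (1 − (1 + r)^(−n)) / r
Monthly rate r = 0.0882/12 = 0.00735, n = 37
PV = $172.71 × (1 − (1 + 0.0882/12)^(−37)) / (0.0882/12)
PV = $172.71 × 32.292453
PV = $5,577.23

PV = PMT × (1-(1+r)^(-n))/r = $5,577.23


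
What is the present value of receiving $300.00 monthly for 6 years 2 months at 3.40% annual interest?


Present value of an ordinary annuity: PV = PMT × (1 − (1 + r)^(−n)) / r
Monthly rate r = 0.034/12 ≈ 0.00283333, n = 74
PV = $300.00 × (1 − (1 + 0.034/12)^(−74)) / (0.034/12)
PV = $300.00 × 66.6723834
PV = $20,001.72

PV = PMT × (1-(1+r)^(-n))/r = $20,001.72


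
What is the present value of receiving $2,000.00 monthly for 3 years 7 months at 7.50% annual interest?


Present value of an ordinary annuity: PV = PMT × (1 − (1 + r)^(−n)) / r
Monthly rate r = 0.075/12 = 0.00625, n = 43
PV = $2,000.00 × (1 − (1 + 0.075/12)^(−43)) / (0.075/12)
PV = $2,000.00 × 37.604185
PV = $75,208.37

PV = PMT × (1-(1+r)^(-n))/r = $75,208.37


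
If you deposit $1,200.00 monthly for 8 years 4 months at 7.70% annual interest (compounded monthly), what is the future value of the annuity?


Future value of an ordinary annuity: FV = PMT × ((1 + r)^n − 1) / r
Monthly rate r = 0.077/12 ≈ 0.00641667, n = 100
FV = $1,200.00 × ((1 + 0.077/12)^100 − 1) / (0.077/12)
FV = $1,200.00 × 139.598056
FV = $167,517.67

FV = PMT × ((1+r)^n - 1)/r = $167,517.67


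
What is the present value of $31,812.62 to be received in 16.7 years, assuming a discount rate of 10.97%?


Present value formula: PV = FV / (1 + r)^t
PV = $31,812.62 / (1 + 0.1097)^16.7
PV = $31,812.62 / 5.687656
PV = $5,593.27

PV = FV / (1 + r)^t = $5,593.27


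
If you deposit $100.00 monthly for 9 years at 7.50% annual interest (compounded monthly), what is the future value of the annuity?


Future value of an ordinary annuity: FV = PMT × ((1 + r)^n − 1) / r
Monthly rate r = 0.075/12 = 0.00625, n = 108
FV = $100.00 × ((1 + 0.075/12)^108 − 1) / (0.075/12)
FV = $100.00 × 153.585857
FV = $15,358.59

FV = PMT × ((1+r)^n - 1)/r = $15,358.59


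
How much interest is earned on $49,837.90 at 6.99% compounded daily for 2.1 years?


Compound interest earned = final amount − principal.
A = P(1 + r/n)^(nt) = $49,837.90 × (1 + 0.0699/365)^(365 × 2.1) = $57,717.00
Interest = A − P = $57,717.00 − $49,837.90 = $7,879.10

Interest = A - P = $7,879.10


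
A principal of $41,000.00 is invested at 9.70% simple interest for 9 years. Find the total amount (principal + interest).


Total amount formula: A = P(1 + rt) = P + P·r·t
Interest: I = P × r × t = $41,000.00 × 0.097 × 9 = $35,793.00
A = P + I = $41,000.00 + $35,793.00 = $76,793.00

A = P + I = P(1 + rt) = $76,793.00


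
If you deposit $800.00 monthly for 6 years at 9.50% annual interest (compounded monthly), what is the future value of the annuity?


Future value of an ordinary annuity: FV = PMT × ((1 + r)^n − 1) / r
Monthly rate r = 0.095/12 ≈ 0.00791667, n = 72
FV = $800.00 × ((1 + 0.095/12)^72 − 1) / (0.095/12)
FV = $800.00 × 96.543509
FV = $77,234.81

FV = PMT × ((1+r)^n - 1)/r = $77,234.81


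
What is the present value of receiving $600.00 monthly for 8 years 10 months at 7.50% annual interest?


Present value of an ordinary annuity: PV = PMT × (1 − (1 + r)^(−n)) / r
Monthly rate r = 0.075/12 = 0.00625, n = 106
PV = $600.00 × (1 − (1 + 0.075/12)^(−106)) / (0.075/12)
PV = $600.00 × 77.340022
PV = $46,404.01

PV = PMT × (1-(1+r)^(-n))/r = $46,404.01


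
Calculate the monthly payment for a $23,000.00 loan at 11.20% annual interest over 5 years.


Loan payment formula: PMT = PV × r / (1 − (1 + r)^(−n))
Monthly rate r = 0.112/12 ≈ 0.00933333, n = 60 months
Denominator: 1 − (1 + 0.112/12)^(−60) = 0.427305
PMT = $23,000.00 × (0.112/12) / 0.427305
PMT = $502.37 per month

PMT = PV × r / (1-(1+r)^(-n)) = $502.37/month


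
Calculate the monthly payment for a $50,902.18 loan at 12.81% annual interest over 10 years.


Loan payment formula: PMT = PV × r / (1 − (1 + r)^(−n))
Monthly rate r = 0.1281/12 = 0.010675, n = 120 months
Denominator: 1 − (1 + 0.1281/12)^(−120) = 0.720348
PMT = $50,902.18 × (0.1281/12) / 0.720348
PMT = $754.33 per month

PMT = PV × r / (1-(1+r)^(-n)) = $754.33/month


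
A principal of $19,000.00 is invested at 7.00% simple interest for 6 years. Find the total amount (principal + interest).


Total amount formula: A = P(1 + rt) = P + P·r·t
Interest: I = P × r × t = $19,000.00 × 0.07 × 6 = $7,980.00
A = P + I = $19,000.00 + $7,980.00 = $26,980.00

A = P + I = P(1 + rt) = $26,980.00


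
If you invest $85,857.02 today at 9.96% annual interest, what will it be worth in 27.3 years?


Future value formula: FV = PV × (1 + r)^t
FV = $85,857.02 × (1 + 0.0996)^27.3
FV = $85,857.02 × 13.3569765
FV = $1,146,790.20

FV = PV × (1 + r)^t = $1,146,790.20


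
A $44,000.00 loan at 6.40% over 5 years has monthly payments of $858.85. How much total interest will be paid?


Total paid over the life of the loan = PMT × n.
Total paid = $858.85 × 60 = $51,531.00
Total interest = total paid − principal = $51,531.00 − $44,000.00 = $7,531.00

Total interest = (PMT × n) - PV = $7,531.00


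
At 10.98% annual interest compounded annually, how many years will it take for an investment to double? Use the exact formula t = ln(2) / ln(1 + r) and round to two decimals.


Doubling condition: (1 + r)^t = 2
Take ln of both sides: t × ln(1 + r) = ln(2)
t = ln(2) / ln(1 + r)
t = 0.693147 / 0.104180
t = 6.65

t = ln(2) / ln(1 + r) = 6.65 years


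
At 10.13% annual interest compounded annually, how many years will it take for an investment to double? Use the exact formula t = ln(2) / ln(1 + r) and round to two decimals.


Doubling condition: (1 + r)^t = 2
Take ln of both sides: t × ln(1 + r) = ln(2)
t = ln(2) / ln(1 + r)
t = 0.693147 / 0.096491
t = 7.18

t = ln(2) / ln(1 + r) = 7.18 years


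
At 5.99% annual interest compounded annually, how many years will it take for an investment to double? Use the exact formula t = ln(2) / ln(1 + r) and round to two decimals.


Doubling condition: (1 + r)^t = 2
Take ln of both sides: t × ln(1 + r) = ln(2)
t = ln(2) / ln(1 + r)
t = 0.693147 / 0.058175
t = 11.91

t = ln(2) / ln(1 + r) = 11.91 years


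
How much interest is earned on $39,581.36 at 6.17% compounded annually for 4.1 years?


Compound interest earned = final amount − principal.
A = P(1 + r/n)^(nt) = $39,581.36 × (1 + 0.0617/1)^(1 × 4.1) = $50,593.90
Interest = A − P = $50,593.90 − $39,581.36 = $11,012.54

Interest = A - P = $11,012.54


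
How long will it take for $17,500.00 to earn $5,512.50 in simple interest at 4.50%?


Rearrange the simple interest formula for t:
I = P × r × t  ⇒  t = I / (P × r)
t = $5,512.50 / ($17,500.00 × 0.045)
t = 7

t = I/(P×r) = 7 years


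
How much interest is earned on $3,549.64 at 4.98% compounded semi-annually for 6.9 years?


Compound interest earned = final amount − principal.
A = P(1 + r/n)^(nt) = $3,549.64 × (1 + 0.0498/2)^(2 × 6.9) = $4,984.12
Interest = A − P = $4,984.12 − $3,549.64 = $1,434.48

Interest = A - P = $1,434.48


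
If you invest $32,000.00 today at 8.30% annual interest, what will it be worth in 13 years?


Future value formula: FV = PV × (1 + r)^t
FV = $32,000.00 × (1 + 0.083)^13
FV = $32,000.00 × 2.819486
FV = $90,223.55

FV = PV × (1 + r)^t = $90,223.55


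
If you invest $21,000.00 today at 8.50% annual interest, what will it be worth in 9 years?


Future value formula: FV = PV × (1 + r)^t
FV = $21,000.00 × (1 + 0.085)^9
FV = $21,000.00 × 2.0838557
FV = $43,760.97

FV = PV × (1 + r)^t = $43,760.97


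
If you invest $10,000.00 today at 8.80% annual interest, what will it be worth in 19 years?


Future value formula: FV = PV × (1 + r)^t
FV = $10,000.00 × (1 + 0.088)^19
FV = $10,000.00 × 4.965340
FV = $49,653.40

FV = PV × (1 + r)^t = $49,653.40


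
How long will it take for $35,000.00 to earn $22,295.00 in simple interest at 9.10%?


Rearrange the simple interest formula for t:
I = P × r × t  ⇒  t = I / (P × r)
t = $22,295.00 / ($35,000.00 × 0.091)
t = 7

t = I/(P×r) = 7 years


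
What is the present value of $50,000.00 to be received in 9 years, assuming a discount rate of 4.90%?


Present value formula: PV = FV / (1 + r)^t
PV = $50,000.00 / (1 + 0.049)^9
PV = $50,000.00 / 1.5380817
PV = $32,508.03

PV = FV / (1 + r)^t = $32,508.03


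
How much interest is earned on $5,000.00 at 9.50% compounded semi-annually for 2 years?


Compound interest earned = final amount − principal.
A = P(1 + r/n)^(nt) = $5,000.00 × (1 + 0.095/2)^(2 × 2) = $6,019.86
Interest = A − P = $6,019.86 − $5,000.00 = $1,019.86

Interest = A - P = $1,019.86


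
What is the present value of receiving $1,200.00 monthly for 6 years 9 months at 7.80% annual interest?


Present value of an ordinary annuity: PV = PMT × (1 − (1 + r)^(−n)) / r
Monthly rate r = 0.078/12 = 0.0065, n = 81
PV = $1,200.00 × (1 − (1 + 0.078/12)^(−81)) / (0.078/12)
PV = $1,200.00 × 62.819092
PV = $75,382.91

PV = PMT × (1-(1+r)^(-n))/r = $75,382.91


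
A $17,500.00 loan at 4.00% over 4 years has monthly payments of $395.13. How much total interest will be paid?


Total paid over the life of the loan = PMT × n.
Total paid = $395.13 × 48 = $18,966.24
Total interest = total paid − principal = $18,966.24 − $17,500.00 = $1,466.24

Total interest = (PMT × n) - PV = $1,466.24


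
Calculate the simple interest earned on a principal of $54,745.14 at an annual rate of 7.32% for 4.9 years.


Simple interest formula: I = P × r × t
I = $54,745.14 × 0.0732 × 4.9
I = $19,635.99

I = P × r × t = $19,635.99
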